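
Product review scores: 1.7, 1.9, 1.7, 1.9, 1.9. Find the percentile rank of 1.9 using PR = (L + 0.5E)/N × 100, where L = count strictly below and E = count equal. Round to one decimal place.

N = 5.
Strictly below 1.9: 2. Equal to 1.9: 3.
PR = (2 + 0.5·3)/5 × 100 = 70.0

70.0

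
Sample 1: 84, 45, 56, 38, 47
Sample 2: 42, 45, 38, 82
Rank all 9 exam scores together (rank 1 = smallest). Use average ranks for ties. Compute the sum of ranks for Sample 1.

Sorted (ascending): 38, 38, 42, 45, 45, 47, 56, 82, 84
The 2 values of 38 occupy positions 1–2 → average rank (1+2)/2 = 1.5.
The 2 values of 45 occupy positions 4–5 → average rank (4+5)/2 = 4.5.
Sample 1 values → pooled ranks: 84→9, 45→4.5, 56→7, 38→1.5, 47→6
Rank sum = 9 + 4.5 + 7 + 1.5 + 6 = 28

28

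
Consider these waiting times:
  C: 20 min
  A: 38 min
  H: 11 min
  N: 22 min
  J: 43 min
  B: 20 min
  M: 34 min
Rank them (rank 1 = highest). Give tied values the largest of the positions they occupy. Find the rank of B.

Sorted (descending): 43, 38, 34, 22, 20, 20, 11
The 2 values of 20 occupy positions 5–6 → each gets rank 6.
B has value 20 min → rank 6.

6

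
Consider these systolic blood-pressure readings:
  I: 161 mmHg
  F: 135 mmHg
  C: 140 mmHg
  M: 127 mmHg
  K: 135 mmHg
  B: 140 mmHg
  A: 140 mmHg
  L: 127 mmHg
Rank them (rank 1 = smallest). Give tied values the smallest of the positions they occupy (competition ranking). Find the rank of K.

3

Sorted (ascending): 127, 127, 135, 135, 140, 140, 140, 161
The 2 values of 127 occupy positions 1–2 → each gets rank 1.
The 2 values of 135 occupy positions 3–4 → each gets rank 3.
The 3 values of 140 occupy positions 5–7 → each gets rank 5.
K has value 135 mmHg → rank 3.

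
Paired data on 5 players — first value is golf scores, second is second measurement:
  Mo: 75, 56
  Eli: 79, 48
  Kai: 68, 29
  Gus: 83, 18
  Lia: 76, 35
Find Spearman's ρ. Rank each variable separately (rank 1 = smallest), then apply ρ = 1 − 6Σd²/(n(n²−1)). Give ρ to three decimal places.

-0.300

Ranks of variable 1: 2, 4, 1, 5, 3
Ranks of variable 2: 5, 4, 2, 1, 3
d = r₁ − r₂: -3, 0, -1, 4, 0
d²: 9, 0, 1, 16, 0; Σd² = 26
ρ = 1 − 6·26/(5·24) = 1 − 156/120 = -0.300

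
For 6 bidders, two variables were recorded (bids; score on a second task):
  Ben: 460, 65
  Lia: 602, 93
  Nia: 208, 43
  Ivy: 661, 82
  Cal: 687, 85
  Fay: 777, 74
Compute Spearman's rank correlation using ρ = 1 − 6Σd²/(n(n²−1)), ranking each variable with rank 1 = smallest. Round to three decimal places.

Ranks of variable 1: 2, 3, 1, 4, 5, 6
Ranks of variable 2: 2, 6, 1, 4, 5, 3
d = r₁ − r₂: 0, -3, 0, 0, 0, 3
d²: 0, 9, 0, 0, 0, 9; Σd² = 18
ρ = 1 − 6·18/(6·35) = 1 − 108/210 = 0.486

0.486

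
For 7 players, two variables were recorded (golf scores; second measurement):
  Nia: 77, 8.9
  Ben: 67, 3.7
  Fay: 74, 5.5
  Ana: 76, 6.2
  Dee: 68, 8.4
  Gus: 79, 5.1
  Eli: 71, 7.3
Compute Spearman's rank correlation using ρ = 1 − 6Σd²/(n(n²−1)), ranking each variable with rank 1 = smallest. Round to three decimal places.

0.143

Ranks of variable 1: 6, 1, 4, 5, 2, 7, 3
Ranks of variable 2: 7, 1, 3, 4, 6, 2, 5
d = r₁ − r₂: -1, 0, 1, 1, -4, 5, -2
d²: 1, 0, 1, 1, 16, 25, 4; Σd² = 48
ρ = 1 − 6·48/(7·48) = 1 − 288/336 = 0.143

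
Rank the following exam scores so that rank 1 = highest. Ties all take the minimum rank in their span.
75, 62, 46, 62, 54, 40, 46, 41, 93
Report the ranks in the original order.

Sorted (descending): 93, 75, 62, 62, 54, 46, 46, 41, 40
The 2 values of 62 occupy positions 3–4 → each gets rank 3.
The 2 values of 46 occupy positions 6–7 → each gets rank 6.

2, 3, 6, 3, 5, 9, 6, 8, 1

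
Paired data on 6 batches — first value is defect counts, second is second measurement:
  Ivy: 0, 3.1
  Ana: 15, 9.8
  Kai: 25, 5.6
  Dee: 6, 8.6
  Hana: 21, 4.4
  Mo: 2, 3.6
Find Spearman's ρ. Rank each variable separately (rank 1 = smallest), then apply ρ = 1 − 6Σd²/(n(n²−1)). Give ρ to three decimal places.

0.543

Ranks of variable 1: 1, 4, 6, 3, 5, 2
Ranks of variable 2: 1, 6, 4, 5, 3, 2
d = r₁ − r₂: 0, -2, 2, -2, 2, 0
d²: 0, 4, 4, 4, 4, 0; Σd² = 16
ρ = 1 − 6·16/(6·35) = 1 − 96/210 = 0.543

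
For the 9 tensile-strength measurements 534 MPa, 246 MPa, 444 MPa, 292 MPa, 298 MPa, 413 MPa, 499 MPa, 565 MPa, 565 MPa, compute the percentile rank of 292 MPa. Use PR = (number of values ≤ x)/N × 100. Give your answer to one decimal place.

N = 9.
Strictly below 292: 1. Equal to 292: 1.
PR = 2/9 × 100 = 22.2

22.2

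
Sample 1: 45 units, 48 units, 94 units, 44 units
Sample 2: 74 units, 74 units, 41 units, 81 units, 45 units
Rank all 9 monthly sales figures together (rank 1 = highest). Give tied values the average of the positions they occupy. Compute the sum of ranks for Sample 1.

20.5

Sorted (descending): 94, 81, 74, 74, 48, 45, 45, 44, 41
The 2 values of 74 occupy positions 3–4 → average rank (3+4)/2 = 3.5.
The 2 values of 45 occupy positions 6–7 → average rank (6+7)/2 = 6.5.
Sample 1 values → pooled ranks: 45→6.5, 48→5, 94→1, 44→8
Rank sum = 6.5 + 5 + 1 + 8 = 20.5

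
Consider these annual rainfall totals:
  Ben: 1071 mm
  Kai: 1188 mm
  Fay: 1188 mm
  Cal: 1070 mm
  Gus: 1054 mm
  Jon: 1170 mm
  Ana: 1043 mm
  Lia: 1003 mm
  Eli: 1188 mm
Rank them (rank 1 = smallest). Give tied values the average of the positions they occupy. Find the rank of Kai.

8

Sorted (ascending): 1003, 1043, 1054, 1070, 1071, 1170, 1188, 1188, 1188
The 3 values of 1188 occupy positions 7–9 → average rank 8.
Kai has value 1188 mm → rank 8.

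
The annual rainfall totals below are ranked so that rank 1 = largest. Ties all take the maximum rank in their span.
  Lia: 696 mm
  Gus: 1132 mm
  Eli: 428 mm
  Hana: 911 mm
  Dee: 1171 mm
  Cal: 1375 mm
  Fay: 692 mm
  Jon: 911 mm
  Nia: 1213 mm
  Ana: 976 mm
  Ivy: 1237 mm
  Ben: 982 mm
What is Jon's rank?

9

Sorted (descending): 1375, 1237, 1213, 1171, 1132, 982, 976, 911, 911, 696, 692, 428
The 2 values of 911 occupy positions 8–9 → each gets rank 9.
Jon has value 911 mm → rank 9.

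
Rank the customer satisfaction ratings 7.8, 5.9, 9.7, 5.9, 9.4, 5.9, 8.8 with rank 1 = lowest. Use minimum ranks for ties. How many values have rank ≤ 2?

3

Sorted (ascending): 5.9, 5.9, 5.9, 7.8, 8.8, 9.4, 9.7
The 3 values of 5.9 occupy positions 1–3 → each gets rank 1.
Ranks ≤ 2: {1, 1, 1} → 3 values.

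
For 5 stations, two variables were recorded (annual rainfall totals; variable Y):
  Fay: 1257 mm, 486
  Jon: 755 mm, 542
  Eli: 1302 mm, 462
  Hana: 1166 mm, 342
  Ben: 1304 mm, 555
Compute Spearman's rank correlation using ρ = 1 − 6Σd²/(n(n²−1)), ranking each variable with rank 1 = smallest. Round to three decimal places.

Ranks of variable 1: 3, 1, 4, 2, 5
Ranks of variable 2: 3, 4, 2, 1, 5
d = r₁ − r₂: 0, -3, 2, 1, 0
d²: 0, 9, 4, 1, 0; Σd² = 14
ρ = 1 − 6·14/(5·24) = 1 − 84/120 = 0.300

0.300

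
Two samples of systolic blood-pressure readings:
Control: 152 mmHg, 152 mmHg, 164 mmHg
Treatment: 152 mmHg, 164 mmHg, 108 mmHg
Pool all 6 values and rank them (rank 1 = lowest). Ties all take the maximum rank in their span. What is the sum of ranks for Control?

Sorted (ascending): 108, 152, 152, 152, 164, 164
The 3 values of 152 occupy positions 2–4 → each gets rank 4.
The 2 values of 164 occupy positions 5–6 → each gets rank 6.
Control values → pooled ranks: 152→4, 152→4, 164→6
Rank sum = 4 + 4 + 6 = 14

14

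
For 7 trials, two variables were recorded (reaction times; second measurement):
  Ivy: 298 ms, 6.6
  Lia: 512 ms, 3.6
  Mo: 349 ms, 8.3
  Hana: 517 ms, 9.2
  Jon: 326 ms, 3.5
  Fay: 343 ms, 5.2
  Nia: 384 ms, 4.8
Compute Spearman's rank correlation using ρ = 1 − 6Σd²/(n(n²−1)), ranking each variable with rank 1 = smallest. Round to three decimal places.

Ranks of variable 1: 1, 6, 4, 7, 2, 3, 5
Ranks of variable 2: 5, 2, 6, 7, 1, 4, 3
d = r₁ − r₂: -4, 4, -2, 0, 1, -1, 2
d²: 16, 16, 4, 0, 1, 1, 4; Σd² = 42
ρ = 1 − 6·42/(7·48) = 1 − 252/336 = 0.250

0.250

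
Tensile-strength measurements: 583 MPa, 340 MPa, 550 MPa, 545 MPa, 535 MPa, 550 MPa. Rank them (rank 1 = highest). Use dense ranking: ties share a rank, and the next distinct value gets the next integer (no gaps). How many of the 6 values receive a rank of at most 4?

Sorted (descending): 583, 550, 550, 545, 535, 340
The 2 values of 550 share dense rank 2.
Remaining distinct values take the next consecutive integers.
Ranks ≤ 4: {1, 2, 2, 3, 4} → 5 values.

5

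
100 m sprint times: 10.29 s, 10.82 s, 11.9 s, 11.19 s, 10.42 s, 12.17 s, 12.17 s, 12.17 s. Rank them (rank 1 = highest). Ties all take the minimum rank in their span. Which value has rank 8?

Sorted (descending): 12.17, 12.17, 12.17, 11.9, 11.19, 10.82, 10.42, 10.29
The 3 values of 12.17 occupy positions 1–3 → each gets rank 1.
Rank 8 → value 10.29.

10.29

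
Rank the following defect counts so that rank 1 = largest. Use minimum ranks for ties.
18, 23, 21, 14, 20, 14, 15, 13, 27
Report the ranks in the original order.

5, 2, 3, 7, 4, 7, 6, 9, 1

Sorted (descending): 27, 23, 21, 20, 18, 15, 14, 14, 13
The 2 values of 14 occupy positions 7–8 → each gets rank 7.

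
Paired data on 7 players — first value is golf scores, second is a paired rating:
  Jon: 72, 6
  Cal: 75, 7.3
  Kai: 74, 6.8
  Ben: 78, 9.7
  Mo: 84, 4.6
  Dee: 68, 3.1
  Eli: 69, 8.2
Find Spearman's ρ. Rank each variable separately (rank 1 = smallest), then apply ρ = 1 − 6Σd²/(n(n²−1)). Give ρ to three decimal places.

Ranks of variable 1: 3, 5, 4, 6, 7, 1, 2
Ranks of variable 2: 3, 5, 4, 7, 2, 1, 6
d = r₁ − r₂: 0, 0, 0, -1, 5, 0, -4
d²: 0, 0, 0, 1, 25, 0, 16; Σd² = 42
ρ = 1 − 6·42/(7·48) = 1 − 252/336 = 0.250

0.250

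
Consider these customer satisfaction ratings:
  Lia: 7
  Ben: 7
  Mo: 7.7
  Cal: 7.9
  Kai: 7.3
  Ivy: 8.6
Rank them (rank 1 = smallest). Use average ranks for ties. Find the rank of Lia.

1.5

Sorted (ascending): 7, 7, 7.3, 7.7, 7.9, 8.6
The 2 values of 7 occupy positions 1–2 → average rank (1+2)/2 = 1.5.
Lia has value 7 → rank 1.5.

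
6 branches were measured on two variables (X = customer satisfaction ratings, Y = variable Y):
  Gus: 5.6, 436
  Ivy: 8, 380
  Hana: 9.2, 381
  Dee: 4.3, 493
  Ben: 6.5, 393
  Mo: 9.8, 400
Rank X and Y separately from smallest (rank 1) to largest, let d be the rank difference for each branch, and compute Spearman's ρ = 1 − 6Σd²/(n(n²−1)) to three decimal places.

Ranks of variable 1: 2, 4, 5, 1, 3, 6
Ranks of variable 2: 5, 1, 2, 6, 3, 4
d = r₁ − r₂: -3, 3, 3, -5, 0, 2
d²: 9, 9, 9, 25, 0, 4; Σd² = 56
ρ = 1 − 6·56/(6·35) = 1 − 336/210 = -0.600

-0.600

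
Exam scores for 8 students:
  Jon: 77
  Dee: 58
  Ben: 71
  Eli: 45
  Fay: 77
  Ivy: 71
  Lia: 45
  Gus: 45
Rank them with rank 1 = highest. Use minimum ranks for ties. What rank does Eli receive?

Sorted (descending): 77, 77, 71, 71, 58, 45, 45, 45
The 2 values of 77 occupy positions 1–2 → each gets rank 1.
The 2 values of 71 occupy positions 3–4 → each gets rank 3.
The 3 values of 45 occupy positions 6–8 → each gets rank 6.
Eli has value 45 → rank 6.

6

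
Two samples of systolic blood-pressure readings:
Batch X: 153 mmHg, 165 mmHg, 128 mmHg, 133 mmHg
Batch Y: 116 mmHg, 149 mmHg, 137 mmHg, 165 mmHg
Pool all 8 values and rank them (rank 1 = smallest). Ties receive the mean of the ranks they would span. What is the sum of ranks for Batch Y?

17.5

Sorted (ascending): 116, 128, 133, 137, 149, 153, 165, 165
The 2 values of 165 occupy positions 7–8 → average rank (7+8)/2 = 7.5.
Batch Y values → pooled ranks: 116→1, 149→5, 137→4, 165→7.5
Rank sum = 1 + 5 + 4 + 7.5 = 17.5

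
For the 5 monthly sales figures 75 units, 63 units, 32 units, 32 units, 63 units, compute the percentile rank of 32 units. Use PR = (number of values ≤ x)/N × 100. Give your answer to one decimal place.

40.0

N = 5.
Strictly below 32: 0. Equal to 32: 2.
PR = 2/5 × 100 = 40.0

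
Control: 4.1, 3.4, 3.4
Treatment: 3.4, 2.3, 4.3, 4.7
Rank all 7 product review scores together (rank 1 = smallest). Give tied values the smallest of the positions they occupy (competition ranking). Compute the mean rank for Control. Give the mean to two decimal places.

3.00

Sorted (ascending): 2.3, 3.4, 3.4, 3.4, 4.1, 4.3, 4.7
The 3 values of 3.4 occupy positions 2–4 → each gets rank 2.
Control values → pooled ranks: 4.1→5, 3.4→2, 3.4→2
Mean rank = (5 + 2 + 2) / 3 = 3.00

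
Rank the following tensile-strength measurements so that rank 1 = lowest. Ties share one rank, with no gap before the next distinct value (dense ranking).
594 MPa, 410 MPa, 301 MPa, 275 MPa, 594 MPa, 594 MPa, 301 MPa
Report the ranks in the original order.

4, 3, 2, 1, 4, 4, 2

Sorted (ascending): 275, 301, 301, 410, 594, 594, 594
The 2 values of 301 share dense rank 2.
The 3 values of 594 share dense rank 4.
Remaining distinct values take the next consecutive integers.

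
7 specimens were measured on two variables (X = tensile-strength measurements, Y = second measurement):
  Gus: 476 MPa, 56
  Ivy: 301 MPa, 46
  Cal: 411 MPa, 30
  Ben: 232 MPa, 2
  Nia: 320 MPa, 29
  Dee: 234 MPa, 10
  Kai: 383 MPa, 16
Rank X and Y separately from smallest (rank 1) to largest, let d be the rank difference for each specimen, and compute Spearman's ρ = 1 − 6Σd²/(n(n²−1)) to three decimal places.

Ranks of variable 1: 7, 3, 6, 1, 4, 2, 5
Ranks of variable 2: 7, 6, 5, 1, 4, 2, 3
d = r₁ − r₂: 0, -3, 1, 0, 0, 0, 2
d²: 0, 9, 1, 0, 0, 0, 4; Σd² = 14
ρ = 1 − 6·14/(7·48) = 1 − 84/336 = 0.750

0.750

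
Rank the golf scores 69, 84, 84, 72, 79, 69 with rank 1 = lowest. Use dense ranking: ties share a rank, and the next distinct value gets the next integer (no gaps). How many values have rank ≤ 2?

Sorted (ascending): 69, 69, 72, 79, 84, 84
The 2 values of 69 share dense rank 1.
The 2 values of 84 share dense rank 4.
Remaining distinct values take the next consecutive integers.
Ranks ≤ 2: {1, 1, 2} → 3 values.

3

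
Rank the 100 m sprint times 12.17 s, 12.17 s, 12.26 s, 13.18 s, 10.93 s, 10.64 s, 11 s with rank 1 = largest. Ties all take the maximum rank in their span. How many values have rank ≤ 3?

2

Sorted (descending): 13.18, 12.26, 12.17, 12.17, 11, 10.93, 10.64
The 2 values of 12.17 occupy positions 3–4 → each gets rank 4.
Ranks ≤ 3: {1, 2} → 2 values.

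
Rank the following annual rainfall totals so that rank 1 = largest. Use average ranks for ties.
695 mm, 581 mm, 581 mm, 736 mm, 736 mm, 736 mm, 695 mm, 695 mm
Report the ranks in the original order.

5, 7.5, 7.5, 2, 2, 2, 5, 5

Sorted (descending): 736, 736, 736, 695, 695, 695, 581, 581
The 3 values of 736 occupy positions 1–3 → average rank 2.
The 3 values of 695 occupy positions 4–6 → average rank 5.
The 2 values of 581 occupy positions 7–8 → average rank (7+8)/2 = 7.5.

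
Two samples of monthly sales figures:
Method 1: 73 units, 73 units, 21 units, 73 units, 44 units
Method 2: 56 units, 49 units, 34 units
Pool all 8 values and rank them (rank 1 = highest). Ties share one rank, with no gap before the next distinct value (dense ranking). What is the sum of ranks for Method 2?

10

Sorted (descending): 73, 73, 73, 56, 49, 44, 34, 21
The 3 values of 73 share dense rank 1.
Remaining distinct values take the next consecutive integers.
Method 2 values → pooled ranks: 56→2, 49→3, 34→5
Rank sum = 2 + 3 + 5 = 10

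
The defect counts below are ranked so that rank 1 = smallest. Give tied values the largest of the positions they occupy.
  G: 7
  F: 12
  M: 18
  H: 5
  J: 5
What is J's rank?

2

Sorted (ascending): 5, 5, 7, 12, 18
The 2 values of 5 occupy positions 1–2 → each gets rank 2.
J has value 5 → rank 2.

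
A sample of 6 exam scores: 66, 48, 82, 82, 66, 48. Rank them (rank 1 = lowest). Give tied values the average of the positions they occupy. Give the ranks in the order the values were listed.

Sorted (ascending): 48, 48, 66, 66, 82, 82
The 2 values of 48 occupy positions 1–2 → average rank (1+2)/2 = 1.5.
The 2 values of 66 occupy positions 3–4 → average rank (3+4)/2 = 3.5.
The 2 values of 82 occupy positions 5–6 → average rank (5+6)/2 = 5.5.

3.5, 1.5, 5.5, 5.5, 3.5, 1.5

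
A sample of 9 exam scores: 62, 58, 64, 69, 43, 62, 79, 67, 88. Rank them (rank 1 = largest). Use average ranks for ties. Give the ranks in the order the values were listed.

Sorted (descending): 88, 79, 69, 67, 64, 62, 62, 58, 43
The 2 values of 62 occupy positions 6–7 → average rank (6+7)/2 = 6.5.

6.5, 8, 5, 3, 9, 6.5, 2, 4, 1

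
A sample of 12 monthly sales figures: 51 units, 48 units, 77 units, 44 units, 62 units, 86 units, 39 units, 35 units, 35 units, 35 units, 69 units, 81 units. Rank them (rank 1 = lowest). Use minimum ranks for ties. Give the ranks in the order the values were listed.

7, 6, 10, 5, 8, 12, 4, 1, 1, 1, 9, 11

Sorted (ascending): 35, 35, 35, 39, 44, 48, 51, 62, 69, 77, 81, 86
The 3 values of 35 occupy positions 1–3 → each gets rank 1.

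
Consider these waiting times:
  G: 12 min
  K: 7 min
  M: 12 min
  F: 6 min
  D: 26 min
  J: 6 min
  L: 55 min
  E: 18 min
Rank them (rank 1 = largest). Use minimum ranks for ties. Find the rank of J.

7

Sorted (descending): 55, 26, 18, 12, 12, 7, 6, 6
The 2 values of 12 occupy positions 4–5 → each gets rank 4.
The 2 values of 6 occupy positions 7–8 → each gets rank 7.
J has value 6 min → rank 7.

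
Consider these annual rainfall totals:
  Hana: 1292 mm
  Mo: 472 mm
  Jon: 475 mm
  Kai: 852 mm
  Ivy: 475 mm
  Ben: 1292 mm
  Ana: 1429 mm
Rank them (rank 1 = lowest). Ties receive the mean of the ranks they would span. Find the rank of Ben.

5.5

Sorted (ascending): 472, 475, 475, 852, 1292, 1292, 1429
The 2 values of 475 occupy positions 2–3 → average rank (2+3)/2 = 2.5.
The 2 values of 1292 occupy positions 5–6 → average rank (5+6)/2 = 5.5.
Ben has value 1292 mm → rank 5.5.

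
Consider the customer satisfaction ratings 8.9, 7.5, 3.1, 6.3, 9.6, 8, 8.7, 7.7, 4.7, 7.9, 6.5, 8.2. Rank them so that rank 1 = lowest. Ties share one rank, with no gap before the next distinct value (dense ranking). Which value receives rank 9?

8.2

Sorted (ascending): 3.1, 4.7, 6.3, 6.5, 7.5, 7.7, 7.9, 8, 8.2, 8.7, 8.9, 9.6
No ties — each value takes its position as its rank.
Rank 9 → value 8.2.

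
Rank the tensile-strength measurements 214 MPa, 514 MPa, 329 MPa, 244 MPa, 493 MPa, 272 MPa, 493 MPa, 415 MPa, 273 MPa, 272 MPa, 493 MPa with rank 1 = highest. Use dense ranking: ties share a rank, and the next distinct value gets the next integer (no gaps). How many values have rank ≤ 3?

5

Sorted (descending): 514, 493, 493, 493, 415, 329, 273, 272, 272, 244, 214
The 3 values of 493 share dense rank 2.
The 2 values of 272 share dense rank 6.
Remaining distinct values take the next consecutive integers.
Ranks ≤ 3: {1, 2, 2, 2, 3} → 5 values.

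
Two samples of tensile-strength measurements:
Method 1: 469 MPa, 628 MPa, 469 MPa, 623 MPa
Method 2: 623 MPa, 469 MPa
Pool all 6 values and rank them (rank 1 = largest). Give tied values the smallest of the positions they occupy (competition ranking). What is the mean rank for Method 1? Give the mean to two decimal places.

Sorted (descending): 628, 623, 623, 469, 469, 469
The 2 values of 623 occupy positions 2–3 → each gets rank 2.
The 3 values of 469 occupy positions 4–6 → each gets rank 4.
Method 1 values → pooled ranks: 469→4, 628→1, 469→4, 623→2
Mean rank = (4 + 1 + 4 + 2) / 4 = 2.75

2.75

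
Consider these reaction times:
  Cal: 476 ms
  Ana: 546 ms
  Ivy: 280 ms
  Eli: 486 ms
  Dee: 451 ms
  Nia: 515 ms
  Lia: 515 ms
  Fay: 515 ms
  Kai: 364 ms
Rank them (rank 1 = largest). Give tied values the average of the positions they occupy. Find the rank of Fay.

Sorted (descending): 546, 515, 515, 515, 486, 476, 451, 364, 280
The 3 values of 515 occupy positions 2–4 → average rank 3.
Fay has value 515 ms → rank 3.

3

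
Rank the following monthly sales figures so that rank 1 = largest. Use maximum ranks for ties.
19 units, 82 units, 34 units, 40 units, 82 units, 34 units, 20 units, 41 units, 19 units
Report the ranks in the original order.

Sorted (descending): 82, 82, 41, 40, 34, 34, 20, 19, 19
The 2 values of 82 occupy positions 1–2 → each gets rank 2.
The 2 values of 34 occupy positions 5–6 → each gets rank 6.
The 2 values of 19 occupy positions 8–9 → each gets rank 9.

9, 2, 6, 4, 2, 6, 7, 3, 9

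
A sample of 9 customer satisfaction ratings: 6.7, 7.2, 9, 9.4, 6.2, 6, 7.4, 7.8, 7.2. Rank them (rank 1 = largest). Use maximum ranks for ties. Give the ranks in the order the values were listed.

7, 6, 2, 1, 8, 9, 4, 3, 6

Sorted (descending): 9.4, 9, 7.8, 7.4, 7.2, 7.2, 6.7, 6.2, 6
The 2 values of 7.2 occupy positions 5–6 → each gets rank 6.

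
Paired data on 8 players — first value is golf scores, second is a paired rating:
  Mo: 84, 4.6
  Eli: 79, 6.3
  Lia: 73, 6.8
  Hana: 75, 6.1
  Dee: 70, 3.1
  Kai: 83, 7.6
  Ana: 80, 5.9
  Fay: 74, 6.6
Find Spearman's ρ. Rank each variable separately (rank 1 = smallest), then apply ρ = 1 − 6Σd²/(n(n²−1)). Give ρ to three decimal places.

Ranks of variable 1: 8, 5, 2, 4, 1, 7, 6, 3
Ranks of variable 2: 2, 5, 7, 4, 1, 8, 3, 6
d = r₁ − r₂: 6, 0, -5, 0, 0, -1, 3, -3
d²: 36, 0, 25, 0, 0, 1, 9, 9; Σd² = 80
ρ = 1 − 6·80/(8·63) = 1 − 480/504 = 0.048

0.048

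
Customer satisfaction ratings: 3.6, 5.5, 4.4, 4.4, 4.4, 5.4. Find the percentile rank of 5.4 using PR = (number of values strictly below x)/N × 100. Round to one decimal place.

N = 6.
Strictly below 5.4: 4. Equal to 5.4: 1.
PR = 4/6 × 100 = 66.7

66.7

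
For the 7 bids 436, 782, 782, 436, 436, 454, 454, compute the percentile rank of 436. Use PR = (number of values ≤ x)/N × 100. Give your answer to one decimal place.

N = 7.
Strictly below 436: 0. Equal to 436: 3.
PR = 3/7 × 100 = 42.9

42.9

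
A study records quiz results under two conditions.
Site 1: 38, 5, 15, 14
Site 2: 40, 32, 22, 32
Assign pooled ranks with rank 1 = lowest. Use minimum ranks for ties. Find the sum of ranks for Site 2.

Sorted (ascending): 5, 14, 15, 22, 32, 32, 38, 40
The 2 values of 32 occupy positions 5–6 → each gets rank 5.
Site 2 values → pooled ranks: 40→8, 32→5, 22→4, 32→5
Rank sum = 8 + 5 + 4 + 5 = 22

22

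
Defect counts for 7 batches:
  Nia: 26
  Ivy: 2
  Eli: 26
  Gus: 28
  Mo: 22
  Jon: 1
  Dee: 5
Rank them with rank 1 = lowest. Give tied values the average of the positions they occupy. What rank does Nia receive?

5.5

Sorted (ascending): 1, 2, 5, 22, 26, 26, 28
The 2 values of 26 occupy positions 5–6 → average rank (5+6)/2 = 5.5.
Nia has value 26 → rank 5.5.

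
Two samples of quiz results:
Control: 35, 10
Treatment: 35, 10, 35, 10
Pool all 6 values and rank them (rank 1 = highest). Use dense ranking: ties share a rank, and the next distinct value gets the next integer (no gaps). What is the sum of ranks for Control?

Sorted (descending): 35, 35, 35, 10, 10, 10
The 3 values of 35 share dense rank 1.
The 3 values of 10 share dense rank 2.
Control values → pooled ranks: 35→1, 10→2
Rank sum = 1 + 2 = 3

3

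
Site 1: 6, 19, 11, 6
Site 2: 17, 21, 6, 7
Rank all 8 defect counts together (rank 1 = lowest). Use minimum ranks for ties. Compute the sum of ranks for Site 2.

19

Sorted (ascending): 6, 6, 6, 7, 11, 17, 19, 21
The 3 values of 6 occupy positions 1–3 → each gets rank 1.
Site 2 values → pooled ranks: 17→6, 21→8, 6→1, 7→4
Rank sum = 6 + 8 + 1 + 4 = 19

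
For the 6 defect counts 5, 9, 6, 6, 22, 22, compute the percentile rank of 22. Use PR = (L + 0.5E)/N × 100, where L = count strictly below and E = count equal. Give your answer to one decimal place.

83.3

N = 6.
Strictly below 22: 4. Equal to 22: 2.
PR = (4 + 0.5·2)/6 × 100 = 83.3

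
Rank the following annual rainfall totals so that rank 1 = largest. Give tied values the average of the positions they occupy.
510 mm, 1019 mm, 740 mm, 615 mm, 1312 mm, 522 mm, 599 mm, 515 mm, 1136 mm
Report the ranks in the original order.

Sorted (descending): 1312, 1136, 1019, 740, 615, 599, 522, 515, 510
No ties — each value takes its position as its rank.

9, 3, 4, 5, 1, 7, 6, 8, 2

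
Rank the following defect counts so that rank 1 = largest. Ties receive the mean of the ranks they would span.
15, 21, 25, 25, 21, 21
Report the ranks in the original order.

Sorted (descending): 25, 25, 21, 21, 21, 15
The 2 values of 25 occupy positions 1–2 → average rank (1+2)/2 = 1.5.
The 3 values of 21 occupy positions 3–5 → average rank 4.

6, 4, 1.5, 1.5, 4, 4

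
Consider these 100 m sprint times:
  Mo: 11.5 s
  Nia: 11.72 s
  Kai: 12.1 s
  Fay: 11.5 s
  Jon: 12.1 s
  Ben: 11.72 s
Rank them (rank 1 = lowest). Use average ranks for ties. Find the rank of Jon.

5.5

Sorted (ascending): 11.5, 11.5, 11.72, 11.72, 12.1, 12.1
The 2 values of 11.5 occupy positions 1–2 → average rank (1+2)/2 = 1.5.
The 2 values of 11.72 occupy positions 3–4 → average rank (3+4)/2 = 3.5.
The 2 values of 12.1 occupy positions 5–6 → average rank (5+6)/2 = 5.5.
Jon has value 12.1 s → rank 5.5.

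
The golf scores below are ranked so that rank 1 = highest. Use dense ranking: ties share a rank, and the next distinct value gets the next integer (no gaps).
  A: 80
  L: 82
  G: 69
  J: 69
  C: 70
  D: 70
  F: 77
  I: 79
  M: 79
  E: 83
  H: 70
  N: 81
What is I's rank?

Sorted (descending): 83, 82, 81, 80, 79, 79, 77, 70, 70, 70, 69, 69
The 2 values of 79 share dense rank 5.
The 3 values of 70 share dense rank 7.
The 2 values of 69 share dense rank 8.
Remaining distinct values take the next consecutive integers.
I has value 79 → rank 5.

5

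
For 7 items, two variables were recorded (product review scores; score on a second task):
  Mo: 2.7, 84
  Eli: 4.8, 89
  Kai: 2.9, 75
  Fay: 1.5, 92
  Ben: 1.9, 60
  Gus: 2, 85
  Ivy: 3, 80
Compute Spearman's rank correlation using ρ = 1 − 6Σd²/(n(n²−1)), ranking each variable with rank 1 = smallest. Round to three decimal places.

Ranks of variable 1: 4, 7, 5, 1, 2, 3, 6
Ranks of variable 2: 4, 6, 2, 7, 1, 5, 3
d = r₁ − r₂: 0, 1, 3, -6, 1, -2, 3
d²: 0, 1, 9, 36, 1, 4, 9; Σd² = 60
ρ = 1 − 6·60/(7·48) = 1 − 360/336 = -0.071

-0.071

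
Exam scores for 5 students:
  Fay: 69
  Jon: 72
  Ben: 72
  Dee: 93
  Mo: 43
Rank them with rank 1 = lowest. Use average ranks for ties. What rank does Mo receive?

Sorted (ascending): 43, 69, 72, 72, 93
The 2 values of 72 occupy positions 3–4 → average rank (3+4)/2 = 3.5.
Mo has value 43 → rank 1.

1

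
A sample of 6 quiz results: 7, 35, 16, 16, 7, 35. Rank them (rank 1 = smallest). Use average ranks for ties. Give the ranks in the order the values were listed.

Sorted (ascending): 7, 7, 16, 16, 35, 35
The 2 values of 7 occupy positions 1–2 → average rank (1+2)/2 = 1.5.
The 2 values of 16 occupy positions 3–4 → average rank (3+4)/2 = 3.5.
The 2 values of 35 occupy positions 5–6 → average rank (5+6)/2 = 5.5.

1.5, 5.5, 3.5, 3.5, 1.5, 5.5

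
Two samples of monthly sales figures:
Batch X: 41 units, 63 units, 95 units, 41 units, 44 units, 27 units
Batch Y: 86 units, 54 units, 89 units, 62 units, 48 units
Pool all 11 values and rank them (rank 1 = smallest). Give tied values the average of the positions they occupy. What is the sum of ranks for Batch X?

Sorted (ascending): 27, 41, 41, 44, 48, 54, 62, 63, 86, 89, 95
The 2 values of 41 occupy positions 2–3 → average rank (2+3)/2 = 2.5.
Batch X values → pooled ranks: 41→2.5, 63→8, 95→11, 41→2.5, 44→4, 27→1
Rank sum = 2.5 + 8 + 11 + 2.5 + 4 + 1 = 29

29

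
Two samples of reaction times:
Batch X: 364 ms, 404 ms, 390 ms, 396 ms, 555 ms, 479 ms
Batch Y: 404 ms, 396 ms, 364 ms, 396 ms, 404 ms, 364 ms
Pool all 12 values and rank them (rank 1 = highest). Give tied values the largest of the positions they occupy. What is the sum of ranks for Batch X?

37

Sorted (descending): 555, 479, 404, 404, 404, 396, 396, 396, 390, 364, 364, 364
The 3 values of 404 occupy positions 3–5 → each gets rank 5.
The 3 values of 396 occupy positions 6–8 → each gets rank 8.
The 3 values of 364 occupy positions 10–12 → each gets rank 12.
Batch X values → pooled ranks: 364→12, 404→5, 390→9, 396→8, 555→1, 479→2
Rank sum = 12 + 5 + 9 + 8 + 1 + 2 = 37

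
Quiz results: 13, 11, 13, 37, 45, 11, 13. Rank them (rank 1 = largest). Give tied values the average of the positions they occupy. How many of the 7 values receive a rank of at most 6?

Sorted (descending): 45, 37, 13, 13, 13, 11, 11
The 3 values of 13 occupy positions 3–5 → average rank 4.
The 2 values of 11 occupy positions 6–7 → average rank (6+7)/2 = 6.5.
Ranks ≤ 6: {1, 2, 4, 4, 4} → 5 values.

5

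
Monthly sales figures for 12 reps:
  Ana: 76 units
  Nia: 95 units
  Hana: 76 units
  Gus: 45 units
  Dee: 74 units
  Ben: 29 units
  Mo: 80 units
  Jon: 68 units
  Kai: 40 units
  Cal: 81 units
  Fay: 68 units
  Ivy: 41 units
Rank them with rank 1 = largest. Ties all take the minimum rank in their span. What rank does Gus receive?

Sorted (descending): 95, 81, 80, 76, 76, 74, 68, 68, 45, 41, 40, 29
The 2 values of 76 occupy positions 4–5 → each gets rank 4.
The 2 values of 68 occupy positions 7–8 → each gets rank 7.
Gus has value 45 units → rank 9.

9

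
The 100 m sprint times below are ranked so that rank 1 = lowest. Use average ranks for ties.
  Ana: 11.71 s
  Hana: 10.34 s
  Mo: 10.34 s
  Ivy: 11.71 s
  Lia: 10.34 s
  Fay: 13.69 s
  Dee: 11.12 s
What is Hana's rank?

2

Sorted (ascending): 10.34, 10.34, 10.34, 11.12, 11.71, 11.71, 13.69
The 3 values of 10.34 occupy positions 1–3 → average rank 2.
The 2 values of 11.71 occupy positions 5–6 → average rank (5+6)/2 = 5.5.
Hana has value 10.34 s → rank 2.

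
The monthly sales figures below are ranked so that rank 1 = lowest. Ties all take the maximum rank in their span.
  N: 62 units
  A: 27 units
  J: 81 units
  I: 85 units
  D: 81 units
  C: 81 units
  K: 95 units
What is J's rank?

Sorted (ascending): 27, 62, 81, 81, 81, 85, 95
The 3 values of 81 occupy positions 3–5 → each gets rank 5.
J has value 81 units → rank 5.

5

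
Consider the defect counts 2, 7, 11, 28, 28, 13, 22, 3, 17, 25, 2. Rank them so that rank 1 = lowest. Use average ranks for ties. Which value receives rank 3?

3

Sorted (ascending): 2, 2, 3, 7, 11, 13, 17, 22, 25, 28, 28
The 2 values of 2 occupy positions 1–2 → average rank (1+2)/2 = 1.5.
The 2 values of 28 occupy positions 10–11 → average rank (10+11)/2 = 10.5.
Rank 3 → value 3.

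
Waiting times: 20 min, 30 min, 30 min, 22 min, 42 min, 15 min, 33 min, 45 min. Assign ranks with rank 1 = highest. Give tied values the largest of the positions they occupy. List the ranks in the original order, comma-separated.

Sorted (descending): 45, 42, 33, 30, 30, 22, 20, 15
The 2 values of 30 occupy positions 4–5 → each gets rank 5.

7, 5, 5, 6, 2, 8, 3, 1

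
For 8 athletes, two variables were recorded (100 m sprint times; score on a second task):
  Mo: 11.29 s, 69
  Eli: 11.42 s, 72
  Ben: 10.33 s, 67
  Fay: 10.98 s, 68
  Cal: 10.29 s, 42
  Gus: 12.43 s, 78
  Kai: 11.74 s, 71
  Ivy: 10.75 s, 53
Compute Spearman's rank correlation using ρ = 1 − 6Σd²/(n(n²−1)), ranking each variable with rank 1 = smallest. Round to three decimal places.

Ranks of variable 1: 5, 6, 2, 4, 1, 8, 7, 3
Ranks of variable 2: 5, 7, 3, 4, 1, 8, 6, 2
d = r₁ − r₂: 0, -1, -1, 0, 0, 0, 1, 1
d²: 0, 1, 1, 0, 0, 0, 1, 1; Σd² = 4
ρ = 1 − 6·4/(8·63) = 1 − 24/504 = 0.952

0.952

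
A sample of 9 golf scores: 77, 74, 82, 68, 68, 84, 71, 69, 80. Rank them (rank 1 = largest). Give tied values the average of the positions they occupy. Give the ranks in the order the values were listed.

4, 5, 2, 8.5, 8.5, 1, 6, 7, 3

Sorted (descending): 84, 82, 80, 77, 74, 71, 69, 68, 68
The 2 values of 68 occupy positions 8–9 → average rank (8+9)/2 = 8.5.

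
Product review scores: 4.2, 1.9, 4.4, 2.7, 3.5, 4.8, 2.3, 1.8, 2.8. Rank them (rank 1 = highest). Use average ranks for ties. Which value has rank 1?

4.8

Sorted (descending): 4.8, 4.4, 4.2, 3.5, 2.8, 2.7, 2.3, 1.9, 1.8
No ties — each value takes its position as its rank.
Rank 1 → value 4.8.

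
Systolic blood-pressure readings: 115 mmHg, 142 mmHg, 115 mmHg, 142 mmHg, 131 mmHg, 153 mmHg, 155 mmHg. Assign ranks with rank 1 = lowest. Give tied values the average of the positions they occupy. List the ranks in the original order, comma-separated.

Sorted (ascending): 115, 115, 131, 142, 142, 153, 155
The 2 values of 115 occupy positions 1–2 → average rank (1+2)/2 = 1.5.
The 2 values of 142 occupy positions 4–5 → average rank (4+5)/2 = 4.5.

1.5, 4.5, 1.5, 4.5, 3, 6, 7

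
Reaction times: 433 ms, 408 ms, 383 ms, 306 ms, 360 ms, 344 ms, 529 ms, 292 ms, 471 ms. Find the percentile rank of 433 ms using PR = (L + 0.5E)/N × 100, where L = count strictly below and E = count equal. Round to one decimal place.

N = 9.
Strictly below 433: 6. Equal to 433: 1.
PR = (6 + 0.5·1)/9 × 100 = 72.2

72.2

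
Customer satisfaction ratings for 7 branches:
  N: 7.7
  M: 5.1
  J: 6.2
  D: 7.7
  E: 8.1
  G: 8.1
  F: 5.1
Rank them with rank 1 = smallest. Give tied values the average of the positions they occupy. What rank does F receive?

Sorted (ascending): 5.1, 5.1, 6.2, 7.7, 7.7, 8.1, 8.1
The 2 values of 5.1 occupy positions 1–2 → average rank (1+2)/2 = 1.5.
The 2 values of 7.7 occupy positions 4–5 → average rank (4+5)/2 = 4.5.
The 2 values of 8.1 occupy positions 6–7 → average rank (6+7)/2 = 6.5.
F has value 5.1 → rank 1.5.

1.5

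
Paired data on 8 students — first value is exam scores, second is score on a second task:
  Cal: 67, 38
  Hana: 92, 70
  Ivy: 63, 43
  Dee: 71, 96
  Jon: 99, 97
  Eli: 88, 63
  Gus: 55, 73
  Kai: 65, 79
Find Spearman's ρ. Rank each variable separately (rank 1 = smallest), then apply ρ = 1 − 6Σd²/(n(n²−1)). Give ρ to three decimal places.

Ranks of variable 1: 4, 7, 2, 5, 8, 6, 1, 3
Ranks of variable 2: 1, 4, 2, 7, 8, 3, 5, 6
d = r₁ − r₂: 3, 3, 0, -2, 0, 3, -4, -3
d²: 9, 9, 0, 4, 0, 9, 16, 9; Σd² = 56
ρ = 1 − 6·56/(8·63) = 1 − 336/504 = 0.333

0.333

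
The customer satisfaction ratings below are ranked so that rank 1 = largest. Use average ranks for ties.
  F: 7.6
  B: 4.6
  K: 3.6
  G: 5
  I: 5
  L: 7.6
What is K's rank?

Sorted (descending): 7.6, 7.6, 5, 5, 4.6, 3.6
The 2 values of 7.6 occupy positions 1–2 → average rank (1+2)/2 = 1.5.
The 2 values of 5 occupy positions 3–4 → average rank (3+4)/2 = 3.5.
K has value 3.6 → rank 6.

6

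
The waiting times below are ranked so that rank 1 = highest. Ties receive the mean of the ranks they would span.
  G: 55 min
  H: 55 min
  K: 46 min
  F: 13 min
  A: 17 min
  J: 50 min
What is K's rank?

Sorted (descending): 55, 55, 50, 46, 17, 13
The 2 values of 55 occupy positions 1–2 → average rank (1+2)/2 = 1.5.
K has value 46 min → rank 4.

4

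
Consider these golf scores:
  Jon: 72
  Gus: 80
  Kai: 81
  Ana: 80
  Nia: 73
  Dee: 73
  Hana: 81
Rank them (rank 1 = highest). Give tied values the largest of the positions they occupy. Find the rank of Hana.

2

Sorted (descending): 81, 81, 80, 80, 73, 73, 72
The 2 values of 81 occupy positions 1–2 → each gets rank 2.
The 2 values of 80 occupy positions 3–4 → each gets rank 4.
The 2 values of 73 occupy positions 5–6 → each gets rank 6.
Hana has value 81 → rank 2.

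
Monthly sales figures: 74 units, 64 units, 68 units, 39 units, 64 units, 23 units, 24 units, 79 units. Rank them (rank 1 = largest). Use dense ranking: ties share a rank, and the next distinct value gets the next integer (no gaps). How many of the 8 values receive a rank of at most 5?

Sorted (descending): 79, 74, 68, 64, 64, 39, 24, 23
The 2 values of 64 share dense rank 4.
Remaining distinct values take the next consecutive integers.
Ranks ≤ 5: {1, 2, 3, 4, 4, 5} → 6 values.

6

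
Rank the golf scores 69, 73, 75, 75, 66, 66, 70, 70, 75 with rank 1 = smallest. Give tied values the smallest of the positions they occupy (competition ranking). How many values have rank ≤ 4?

5

Sorted (ascending): 66, 66, 69, 70, 70, 73, 75, 75, 75
The 2 values of 66 occupy positions 1–2 → each gets rank 1.
The 2 values of 70 occupy positions 4–5 → each gets rank 4.
The 3 values of 75 occupy positions 7–9 → each gets rank 7.
Ranks ≤ 4: {1, 1, 3, 4, 4} → 5 values.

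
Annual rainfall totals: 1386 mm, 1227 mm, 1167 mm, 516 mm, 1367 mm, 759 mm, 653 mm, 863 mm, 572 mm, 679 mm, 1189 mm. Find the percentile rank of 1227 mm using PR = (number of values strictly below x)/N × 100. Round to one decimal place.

72.7

N = 11.
Strictly below 1227: 8. Equal to 1227: 1.
PR = 8/11 × 100 = 72.7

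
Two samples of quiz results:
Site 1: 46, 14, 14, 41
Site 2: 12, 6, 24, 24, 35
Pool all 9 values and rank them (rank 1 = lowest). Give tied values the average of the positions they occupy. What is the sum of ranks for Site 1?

Sorted (ascending): 6, 12, 14, 14, 24, 24, 35, 41, 46
The 2 values of 14 occupy positions 3–4 → average rank (3+4)/2 = 3.5.
The 2 values of 24 occupy positions 5–6 → average rank (5+6)/2 = 5.5.
Site 1 values → pooled ranks: 46→9, 14→3.5, 14→3.5, 41→8
Rank sum = 9 + 3.5 + 3.5 + 8 = 24

24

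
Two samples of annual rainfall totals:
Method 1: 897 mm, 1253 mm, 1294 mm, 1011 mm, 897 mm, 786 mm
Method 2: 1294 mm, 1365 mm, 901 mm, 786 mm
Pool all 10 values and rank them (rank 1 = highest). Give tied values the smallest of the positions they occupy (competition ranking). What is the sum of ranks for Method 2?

Sorted (descending): 1365, 1294, 1294, 1253, 1011, 901, 897, 897, 786, 786
The 2 values of 1294 occupy positions 2–3 → each gets rank 2.
The 2 values of 897 occupy positions 7–8 → each gets rank 7.
The 2 values of 786 occupy positions 9–10 → each gets rank 9.
Method 2 values → pooled ranks: 1294→2, 1365→1, 901→6, 786→9
Rank sum = 2 + 1 + 6 + 9 = 18

18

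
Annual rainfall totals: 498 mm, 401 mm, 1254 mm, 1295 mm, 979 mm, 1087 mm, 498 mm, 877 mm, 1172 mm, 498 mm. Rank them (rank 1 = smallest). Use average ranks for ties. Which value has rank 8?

Sorted (ascending): 401, 498, 498, 498, 877, 979, 1087, 1172, 1254, 1295
The 3 values of 498 occupy positions 2–4 → average rank 3.
Rank 8 → value 1172.

1172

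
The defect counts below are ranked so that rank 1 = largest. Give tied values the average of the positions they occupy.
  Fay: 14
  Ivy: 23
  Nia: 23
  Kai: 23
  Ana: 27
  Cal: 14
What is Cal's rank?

5.5

Sorted (descending): 27, 23, 23, 23, 14, 14
The 3 values of 23 occupy positions 2–4 → average rank 3.
The 2 values of 14 occupy positions 5–6 → average rank (5+6)/2 = 5.5.
Cal has value 14 → rank 5.5.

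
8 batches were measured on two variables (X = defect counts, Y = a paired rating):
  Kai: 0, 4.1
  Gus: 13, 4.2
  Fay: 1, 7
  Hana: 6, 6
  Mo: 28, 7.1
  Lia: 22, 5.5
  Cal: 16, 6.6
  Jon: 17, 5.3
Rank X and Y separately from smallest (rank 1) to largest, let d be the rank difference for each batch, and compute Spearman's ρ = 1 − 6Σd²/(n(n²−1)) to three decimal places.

Ranks of variable 1: 1, 4, 2, 3, 8, 7, 5, 6
Ranks of variable 2: 1, 2, 7, 5, 8, 4, 6, 3
d = r₁ − r₂: 0, 2, -5, -2, 0, 3, -1, 3
d²: 0, 4, 25, 4, 0, 9, 1, 9; Σd² = 52
ρ = 1 − 6·52/(8·63) = 1 − 312/504 = 0.381

0.381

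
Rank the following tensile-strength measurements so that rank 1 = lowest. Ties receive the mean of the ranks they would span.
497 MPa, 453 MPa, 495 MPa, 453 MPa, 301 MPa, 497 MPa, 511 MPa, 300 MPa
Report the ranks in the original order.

6.5, 3.5, 5, 3.5, 2, 6.5, 8, 1

Sorted (ascending): 300, 301, 453, 453, 495, 497, 497, 511
The 2 values of 453 occupy positions 3–4 → average rank (3+4)/2 = 3.5.
The 2 values of 497 occupy positions 6–7 → average rank (6+7)/2 = 6.5.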